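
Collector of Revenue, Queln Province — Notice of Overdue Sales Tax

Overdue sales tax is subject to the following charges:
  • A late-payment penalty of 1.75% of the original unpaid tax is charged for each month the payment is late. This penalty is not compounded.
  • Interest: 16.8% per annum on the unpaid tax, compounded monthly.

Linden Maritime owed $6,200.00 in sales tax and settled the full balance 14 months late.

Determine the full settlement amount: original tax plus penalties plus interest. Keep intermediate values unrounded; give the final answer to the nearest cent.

$9,051.22

Late-payment penalty: 14 × 1.75% × $6,200.00 = $1,519.00
Interest (16.8%/yr ÷ 12 = 1.4%/month): $6,200.00 × ((1 + 0.014)^14 − 1) = $1,332.2211…
Total = $6,200.00 + $1,519.0000 + $1,332.2211… = $9,051.22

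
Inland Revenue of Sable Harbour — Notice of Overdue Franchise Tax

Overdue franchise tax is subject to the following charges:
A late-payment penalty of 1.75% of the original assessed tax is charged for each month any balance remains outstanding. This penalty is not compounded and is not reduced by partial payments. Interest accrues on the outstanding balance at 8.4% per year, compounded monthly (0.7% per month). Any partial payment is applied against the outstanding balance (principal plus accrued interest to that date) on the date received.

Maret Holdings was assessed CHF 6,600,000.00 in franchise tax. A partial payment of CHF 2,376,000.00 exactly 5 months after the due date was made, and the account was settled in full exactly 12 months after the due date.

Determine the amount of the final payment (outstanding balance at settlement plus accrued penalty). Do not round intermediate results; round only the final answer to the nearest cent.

CHF 6,067,352.74

Balance at month 5: CHF 6,600,000.0000 × (1 + 0.007)^5 = CHF 6,834,256.7173…
After CHF 2,376,000.00 payment: CHF 6,834,256.7173… − CHF 2,376,000.00 = CHF 4,458,256.7173…
Balance at month 12: CHF 4,458,256.7173… × (1 + 0.007)^7 = CHF 4,681,352.7403…
Penalty: 12 × 1.75% × CHF 6,600,000.00 = CHF 1,386,000.00
Final settlement = outstanding balance + penalty = CHF 4,681,352.7403… + CHF 1,386,000.00 = CHF 6,067,352.74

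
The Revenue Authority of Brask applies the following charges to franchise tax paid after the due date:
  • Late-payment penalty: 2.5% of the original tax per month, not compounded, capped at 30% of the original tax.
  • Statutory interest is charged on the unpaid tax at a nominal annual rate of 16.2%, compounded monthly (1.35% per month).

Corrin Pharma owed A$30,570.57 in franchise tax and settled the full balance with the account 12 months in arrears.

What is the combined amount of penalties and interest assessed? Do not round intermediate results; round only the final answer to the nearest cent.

Penalty (uncapped): 12 × 2.5% × A$30,570.57 = A$9,171.17…; cap = 30% × A$30,570.57 = A$9,171.17… → penalty = A$9,171.17…
Interest: A$30,570.57 × ((1 + 0.0135)^12 − 1) = A$30,570.57 × 0.1745866… = A$5,337.2114…
Penalties + interest = A$9,171.1710 + A$5,337.2114… = A$14,508.38

A$14,508.38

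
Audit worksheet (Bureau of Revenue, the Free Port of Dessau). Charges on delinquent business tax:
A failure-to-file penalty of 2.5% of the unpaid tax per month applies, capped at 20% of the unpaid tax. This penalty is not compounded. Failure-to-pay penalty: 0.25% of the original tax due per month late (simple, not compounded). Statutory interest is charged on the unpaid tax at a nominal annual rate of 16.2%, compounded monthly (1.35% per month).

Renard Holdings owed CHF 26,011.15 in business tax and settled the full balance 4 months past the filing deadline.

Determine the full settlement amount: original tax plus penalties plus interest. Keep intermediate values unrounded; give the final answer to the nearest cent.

Failure-to-file: 4 × 2.5% × CHF 26,011.15 = CHF 2,601.12… (under the 20% cap)
Failure-to-pay penalty: 4 × 0.25% × CHF 26,011.15 = CHF 260.11…
Interest: CHF 26,011.15 × ((1 + 0.0135)^4 − 1) = CHF 26,011.15 × 0.0551034… = CHF 1,433.3021…
Total = CHF 26,011.15 + CHF 2,861.2265 + CHF 1,433.3021… = CHF 30,305.68

CHF 30,305.68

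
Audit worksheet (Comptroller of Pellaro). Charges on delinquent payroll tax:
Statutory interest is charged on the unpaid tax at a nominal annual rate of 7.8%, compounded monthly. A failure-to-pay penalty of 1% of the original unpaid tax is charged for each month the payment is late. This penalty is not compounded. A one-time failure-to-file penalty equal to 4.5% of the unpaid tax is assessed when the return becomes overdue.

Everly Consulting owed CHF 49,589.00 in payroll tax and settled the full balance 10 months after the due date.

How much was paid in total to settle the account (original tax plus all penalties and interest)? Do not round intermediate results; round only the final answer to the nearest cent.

CHF 60,098.62

Failure-to-file penalty: 4.5% × CHF 49,589.00 = CHF 2,231.51…
Failure-to-pay penalty: 10 × 1% × CHF 49,589.00 = CHF 4,958.90
Interest (7.8%/yr ÷ 12 = 0.65%/month): CHF 49,589.00 × ((1 + 0.0065)^10 − 1) = CHF 3,319.2190…
Total = CHF 49,589.00 + CHF 7,190.4050 + CHF 3,319.2190… = CHF 60,098.62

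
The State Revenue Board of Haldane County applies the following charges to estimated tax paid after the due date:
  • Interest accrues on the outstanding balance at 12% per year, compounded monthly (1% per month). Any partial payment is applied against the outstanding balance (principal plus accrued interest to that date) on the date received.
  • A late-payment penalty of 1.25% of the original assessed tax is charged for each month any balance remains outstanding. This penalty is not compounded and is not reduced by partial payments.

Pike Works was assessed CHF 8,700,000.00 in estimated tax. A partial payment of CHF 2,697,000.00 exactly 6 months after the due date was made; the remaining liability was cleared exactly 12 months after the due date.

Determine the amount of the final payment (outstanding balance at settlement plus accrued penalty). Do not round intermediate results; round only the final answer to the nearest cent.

CHF 8,245,457.92

Balance at month 6: CHF 8,700,000.0000 × (1 + 0.01)^6 = CHF 9,235,225.3102…
After CHF 2,697,000.00 payment: CHF 9,235,225.3102… − CHF 2,697,000.00 = CHF 6,538,225.3102…
Balance at month 12: CHF 6,538,225.3102… × (1 + 0.01)^6 = CHF 6,940,457.9160…
Penalty: 12 × 1.25% × CHF 8,700,000.00 = CHF 1,305,000.00
Final settlement = outstanding balance + penalty = CHF 6,940,457.9160… + CHF 1,305,000.00 = CHF 8,245,457.92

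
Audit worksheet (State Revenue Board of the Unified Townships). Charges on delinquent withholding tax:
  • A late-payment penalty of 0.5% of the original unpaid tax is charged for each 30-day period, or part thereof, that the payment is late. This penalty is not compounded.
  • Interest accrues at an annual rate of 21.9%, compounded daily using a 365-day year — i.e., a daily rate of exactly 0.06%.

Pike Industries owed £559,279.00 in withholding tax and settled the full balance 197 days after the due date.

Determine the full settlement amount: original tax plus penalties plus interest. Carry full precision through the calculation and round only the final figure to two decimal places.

Penalty periods: ⌈197/30⌉ = 7; penalty = 7 × 0.5% × £559,279.00 = £19,574.77…
Interest: £559,279.00 × ((1 + 0.0006)^197 − 1) = £559,279.00 × 0.12542929… = £70,149.9680…
Total = £559,279.00 + £19,574.7650 + £70,149.9680… = £649,003.73

£649,003.73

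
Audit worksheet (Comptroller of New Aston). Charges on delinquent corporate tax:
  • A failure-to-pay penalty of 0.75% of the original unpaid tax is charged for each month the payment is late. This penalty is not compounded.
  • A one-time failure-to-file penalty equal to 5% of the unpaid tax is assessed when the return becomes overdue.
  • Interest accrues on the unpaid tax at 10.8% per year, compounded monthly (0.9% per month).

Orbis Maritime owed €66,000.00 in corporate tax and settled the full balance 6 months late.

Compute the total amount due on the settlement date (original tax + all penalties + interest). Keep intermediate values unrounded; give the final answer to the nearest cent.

Failure-to-file penalty: 5% × €66,000.00 = €3,300.00
Failure-to-pay penalty = 0.75% × €66,000.00 × 6 mo = €2,970.00
Interest: €66,000.00 × ((1 + 0.009)^6 − 1) = €66,000.00 × 0.0552297… = €3,645.1588…
Total = €66,000.00 + €6,270.0000 + €3,645.1588… = €75,915.16

€75,915.16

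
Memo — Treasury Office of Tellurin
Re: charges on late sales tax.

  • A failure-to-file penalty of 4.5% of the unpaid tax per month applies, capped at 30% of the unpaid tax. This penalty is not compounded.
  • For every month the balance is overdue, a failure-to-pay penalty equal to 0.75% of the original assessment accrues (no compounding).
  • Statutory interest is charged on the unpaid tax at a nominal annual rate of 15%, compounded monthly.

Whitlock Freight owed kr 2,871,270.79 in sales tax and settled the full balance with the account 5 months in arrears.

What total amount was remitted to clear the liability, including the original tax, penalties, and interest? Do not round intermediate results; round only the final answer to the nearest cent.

Failure-to-file: 5 × 4.5% × kr 2,871,270.79 = kr 646,035.93… (under the 30% cap)
Failure-to-pay penalty = 0.75% × kr 2,871,270.79 × 5 mo = kr 107,672.65…
Interest (15%/yr ÷ 12 = 1.25%/month): kr 2,871,270.79 × ((1 + 0.0125)^5 − 1) = kr 183,997.2159…
Total = kr 2,871,270.79 + kr 753,708.5824… + kr 183,997.2159… = kr 3,808,976.59

kr 3,808,976.59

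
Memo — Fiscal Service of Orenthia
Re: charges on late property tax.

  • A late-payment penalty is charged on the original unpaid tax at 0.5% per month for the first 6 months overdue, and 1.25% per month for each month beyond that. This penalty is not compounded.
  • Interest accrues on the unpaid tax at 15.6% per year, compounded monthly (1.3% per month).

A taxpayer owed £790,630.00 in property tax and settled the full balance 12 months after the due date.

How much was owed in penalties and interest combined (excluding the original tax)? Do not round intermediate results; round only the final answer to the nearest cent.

£215,566.67

Penalty, months 1–6: 6 × 0.5% × £790,630.00 = £23,718.90
Penalty, months 7–12: 6 × 1.25% × £790,630.00 = £59,297.25
Interest: £790,630.00 × ((1 + 0.013)^12 − 1) = £790,630.00 × 0.1676518… = £132,550.5239…
Penalties + interest = £83,016.1500 + £132,550.5239… = £215,566.67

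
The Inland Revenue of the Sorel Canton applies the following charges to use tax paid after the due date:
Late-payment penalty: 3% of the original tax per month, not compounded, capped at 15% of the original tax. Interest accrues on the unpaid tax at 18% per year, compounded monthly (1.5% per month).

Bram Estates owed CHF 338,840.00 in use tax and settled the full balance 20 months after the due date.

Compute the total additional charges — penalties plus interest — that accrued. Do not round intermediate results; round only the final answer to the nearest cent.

Penalty (uncapped): 20 × 3% × CHF 338,840.00 = CHF 203,304.00; cap = 15% × CHF 338,840.00 = CHF 50,826.00 → penalty = CHF 50,826.00
Interest: CHF 338,840.00 × ((1 + 0.015)^20 − 1) = CHF 338,840.00 × 0.3468550… = CHF 117,528.3504…
Penalties + interest = CHF 50,826.0000 + CHF 117,528.3504… = CHF 168,354.35

CHF 168,354.35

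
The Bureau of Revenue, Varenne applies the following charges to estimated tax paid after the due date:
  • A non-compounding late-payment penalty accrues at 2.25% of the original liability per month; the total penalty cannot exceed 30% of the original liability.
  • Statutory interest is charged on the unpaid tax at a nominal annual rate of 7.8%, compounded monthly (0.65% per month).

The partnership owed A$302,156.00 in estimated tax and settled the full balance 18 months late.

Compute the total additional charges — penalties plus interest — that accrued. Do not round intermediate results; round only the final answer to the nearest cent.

Penalty (uncapped): 18 × 2.25% × A$302,156.00 = A$122,373.18; cap = 30% × A$302,156.00 = A$90,646.80 → penalty = A$90,646.80
Interest: A$302,156.00 × ((1 + 0.0065)^18 − 1) = A$302,156.00 × 0.1236939… = A$37,374.8562…
Penalties + interest = A$90,646.8000 + A$37,374.8562… = A$128,021.66

A$128,021.66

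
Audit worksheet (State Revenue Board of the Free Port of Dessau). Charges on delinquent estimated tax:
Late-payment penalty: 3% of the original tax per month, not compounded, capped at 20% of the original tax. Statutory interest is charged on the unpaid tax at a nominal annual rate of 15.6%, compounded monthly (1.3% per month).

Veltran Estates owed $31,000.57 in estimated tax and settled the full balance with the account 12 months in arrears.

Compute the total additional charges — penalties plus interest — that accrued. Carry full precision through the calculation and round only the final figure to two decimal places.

Penalty (uncapped): 12 × 3% × $31,000.57 = $11,160.21…; cap = 20% × $31,000.57 = $6,200.11… → penalty = $6,200.11…
Interest: $31,000.57 × ((1 + 0.013)^12 − 1) = $31,000.57 × 0.1676518… = $5,197.3006…
Penalties + interest = $6,200.1140 + $5,197.3006… = $11,397.41

$11,397.41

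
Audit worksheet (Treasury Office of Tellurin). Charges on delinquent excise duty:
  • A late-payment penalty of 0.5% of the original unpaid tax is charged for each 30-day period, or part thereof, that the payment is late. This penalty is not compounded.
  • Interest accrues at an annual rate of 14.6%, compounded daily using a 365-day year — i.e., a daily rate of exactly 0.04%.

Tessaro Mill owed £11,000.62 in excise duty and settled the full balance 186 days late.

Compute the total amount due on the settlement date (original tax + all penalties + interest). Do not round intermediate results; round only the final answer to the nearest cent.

Penalty periods: ⌈186/30⌉ = 7; penalty = 7 × 0.5% × £11,000.62 = £385.02…
Interest: £11,000.62 × ((1 + 0.0004)^186 − 1) = £11,000.62 × 0.07722159… = £849.4854…
Total = £11,000.62 + £385.0217 + £849.4854… = £12,235.13

£12,235.13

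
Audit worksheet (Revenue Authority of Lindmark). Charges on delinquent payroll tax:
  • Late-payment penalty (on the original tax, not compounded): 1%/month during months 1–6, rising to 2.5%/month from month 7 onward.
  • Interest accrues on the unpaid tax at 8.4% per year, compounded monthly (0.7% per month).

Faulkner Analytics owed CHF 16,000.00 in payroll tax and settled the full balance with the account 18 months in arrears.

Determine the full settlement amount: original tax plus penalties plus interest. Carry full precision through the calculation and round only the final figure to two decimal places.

Penalty, months 1–6: 6 × 1% × CHF 16,000.00 = CHF 960.00
Penalty, months 7–18: 12 × 2.5% × CHF 16,000.00 = CHF 4,800.00
Interest: CHF 16,000.00 × ((1 + 0.007)^18 − 1) = CHF 16,000.00 × 0.1337844… = CHF 2,140.5501…
Total = CHF 16,000.00 + CHF 5,760.0000 + CHF 2,140.5501… = CHF 23,900.55

CHF 23,900.55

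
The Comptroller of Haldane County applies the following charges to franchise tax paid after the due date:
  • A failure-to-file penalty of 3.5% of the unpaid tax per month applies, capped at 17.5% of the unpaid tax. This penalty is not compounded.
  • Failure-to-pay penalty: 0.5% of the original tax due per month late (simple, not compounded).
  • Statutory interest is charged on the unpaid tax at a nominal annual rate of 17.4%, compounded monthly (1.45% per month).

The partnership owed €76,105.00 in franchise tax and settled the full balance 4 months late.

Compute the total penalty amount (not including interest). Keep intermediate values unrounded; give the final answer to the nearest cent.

Failure-to-file: 4 × 3.5% × €76,105.00 = €10,654.70 (under the 17.5% cap)
Failure-to-pay penalty: 4 × 0.5% × €76,105.00 = €1,522.10
Total penalty = €10,654.70 + €1,522.10 = €12,176.80

€12,176.80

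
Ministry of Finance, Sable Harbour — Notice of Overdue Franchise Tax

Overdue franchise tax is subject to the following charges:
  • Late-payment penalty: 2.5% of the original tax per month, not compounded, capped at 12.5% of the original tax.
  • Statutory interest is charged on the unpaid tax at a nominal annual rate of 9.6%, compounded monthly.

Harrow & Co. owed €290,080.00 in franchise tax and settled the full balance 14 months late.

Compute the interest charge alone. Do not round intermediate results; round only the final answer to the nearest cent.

€34,233.66

Interest (9.6%/yr ÷ 12 = 0.8%/month): €290,080.00 × ((1 + 0.008)^14 − 1) = €34,233.6562…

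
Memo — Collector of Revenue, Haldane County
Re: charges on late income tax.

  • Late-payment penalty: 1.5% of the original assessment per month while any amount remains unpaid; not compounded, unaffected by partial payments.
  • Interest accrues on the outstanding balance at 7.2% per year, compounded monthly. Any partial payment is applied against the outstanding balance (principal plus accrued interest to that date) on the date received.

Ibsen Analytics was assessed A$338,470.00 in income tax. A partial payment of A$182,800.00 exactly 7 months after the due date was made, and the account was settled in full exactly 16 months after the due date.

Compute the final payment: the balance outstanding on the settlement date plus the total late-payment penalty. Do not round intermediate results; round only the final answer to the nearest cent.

A$260,788.41

Monthly rate = 7.2% ÷ 12 = 0.6%
Balance at month 7: A$338,470.0000 × (1 + 0.006)^7 = A$352,944.1976…
After A$182,800.00 payment: A$352,944.1976… − A$182,800.00 = A$170,144.1976…
Balance at month 16: A$170,144.1976… × (1 + 0.006)^9 = A$179,555.6062…
Penalty: 16 × 1.5% × A$338,470.00 = A$81,232.80
Final settlement = outstanding balance + penalty = A$179,555.6062… + A$81,232.80 = A$260,788.41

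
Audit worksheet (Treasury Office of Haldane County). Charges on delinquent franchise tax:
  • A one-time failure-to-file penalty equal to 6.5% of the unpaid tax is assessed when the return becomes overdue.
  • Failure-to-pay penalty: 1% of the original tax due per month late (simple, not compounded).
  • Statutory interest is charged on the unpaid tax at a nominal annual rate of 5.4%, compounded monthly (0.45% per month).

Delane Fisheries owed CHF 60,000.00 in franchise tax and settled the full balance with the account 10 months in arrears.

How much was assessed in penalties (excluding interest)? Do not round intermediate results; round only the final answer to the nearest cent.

CHF 9,900.00

Failure-to-file penalty: 6.5% × CHF 60,000.00 = CHF 3,900.00
Failure-to-pay penalty: 10 × 1% × CHF 60,000.00 = CHF 6,000.00
Total penalty = CHF 3,900.00 + CHF 6,000.00 = CHF 9,900.00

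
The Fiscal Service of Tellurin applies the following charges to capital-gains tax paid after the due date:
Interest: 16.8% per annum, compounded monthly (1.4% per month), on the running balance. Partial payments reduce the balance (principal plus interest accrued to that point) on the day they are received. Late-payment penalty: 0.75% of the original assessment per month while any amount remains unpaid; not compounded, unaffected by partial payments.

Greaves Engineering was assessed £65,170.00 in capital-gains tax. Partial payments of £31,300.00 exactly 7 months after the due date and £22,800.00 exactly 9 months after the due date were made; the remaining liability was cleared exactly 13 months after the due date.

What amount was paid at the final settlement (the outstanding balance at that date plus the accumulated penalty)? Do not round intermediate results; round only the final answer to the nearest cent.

£26,307.49

Balance at month 7: £65,170.0000 × (1 + 0.014)^7 = £71,831.2470…
After £31,300.00 payment: £71,831.2470… − £31,300.00 = £40,531.2470…
Balance at month 9: £40,531.2470… × (1 + 0.014)^2 = £41,674.0661…
After £22,800.00 payment: £41,674.0661… − £22,800.00 = £18,874.0661…
Balance at month 13: £18,874.0661… × (1 + 0.014)^4 = £19,953.4175…
Penalty: 13 × 0.75% × £65,170.00 = £6,354.08…
Final settlement = outstanding balance + penalty = £19,953.4175… + £6,354.08… = £26,307.49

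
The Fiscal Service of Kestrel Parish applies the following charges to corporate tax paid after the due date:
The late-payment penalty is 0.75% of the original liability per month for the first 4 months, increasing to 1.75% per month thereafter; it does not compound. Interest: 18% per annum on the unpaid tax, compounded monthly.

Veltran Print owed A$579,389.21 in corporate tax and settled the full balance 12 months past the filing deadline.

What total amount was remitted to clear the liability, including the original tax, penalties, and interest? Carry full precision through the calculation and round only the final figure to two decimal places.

Penalty, months 1–4: 4 × 0.75% × A$579,389.21 = A$17,381.68…
Penalty, months 5–12: 8 × 1.75% × A$579,389.21 = A$81,114.49…
Interest (18%/yr ÷ 12 = 1.5%/month): A$579,389.21 × ((1 + 0.015)^12 − 1) = A$113,339.0578…
Total = A$579,389.21 + A$98,496.1657 + A$113,339.0578… = A$791,224.43

A$791,224.43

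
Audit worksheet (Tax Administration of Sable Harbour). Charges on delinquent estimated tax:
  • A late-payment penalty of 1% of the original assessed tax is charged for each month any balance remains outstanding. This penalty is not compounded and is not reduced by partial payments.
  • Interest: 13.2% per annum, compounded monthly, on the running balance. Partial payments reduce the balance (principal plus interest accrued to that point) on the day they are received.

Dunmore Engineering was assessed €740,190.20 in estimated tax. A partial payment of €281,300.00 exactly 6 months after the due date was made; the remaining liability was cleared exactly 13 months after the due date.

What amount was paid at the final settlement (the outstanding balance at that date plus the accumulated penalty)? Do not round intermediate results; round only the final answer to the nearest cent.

€645,849.58

Monthly rate = 13.2% ÷ 12 = 1.1%
Balance at month 6: €740,190.2000 × (1 + 0.011)^6 = €790,406.0655…
After €281,300.00 payment: €790,406.0655… − €281,300.00 = €509,106.0655…
Balance at month 13: €509,106.0655… × (1 + 0.011)^7 = €549,624.8504…
Penalty: 13 × 1% × €740,190.20 = €96,224.73…
Final settlement = outstanding balance + penalty = €549,624.8504… + €96,224.73… = €645,849.58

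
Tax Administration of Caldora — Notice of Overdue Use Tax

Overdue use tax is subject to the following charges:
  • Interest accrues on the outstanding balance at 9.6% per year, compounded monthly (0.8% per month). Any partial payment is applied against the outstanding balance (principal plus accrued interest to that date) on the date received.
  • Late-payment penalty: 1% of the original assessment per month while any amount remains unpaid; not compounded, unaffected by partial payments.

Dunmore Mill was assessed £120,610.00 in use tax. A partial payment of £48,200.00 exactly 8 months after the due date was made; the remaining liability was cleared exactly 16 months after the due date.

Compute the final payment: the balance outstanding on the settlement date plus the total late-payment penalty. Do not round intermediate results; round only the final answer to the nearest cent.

Balance at month 8: £120,610.0000 × (1 + 0.008)^8 = £128,548.6661…
After £48,200.00 payment: £128,548.6661… − £48,200.00 = £80,348.6661…
Balance at month 16: £80,348.6661… × (1 + 0.008)^8 = £85,637.2924…
Penalty: 16 × 1% × £120,610.00 = £19,297.60
Final settlement = outstanding balance + penalty = £85,637.2924… + £19,297.60 = £104,934.89

£104,934.89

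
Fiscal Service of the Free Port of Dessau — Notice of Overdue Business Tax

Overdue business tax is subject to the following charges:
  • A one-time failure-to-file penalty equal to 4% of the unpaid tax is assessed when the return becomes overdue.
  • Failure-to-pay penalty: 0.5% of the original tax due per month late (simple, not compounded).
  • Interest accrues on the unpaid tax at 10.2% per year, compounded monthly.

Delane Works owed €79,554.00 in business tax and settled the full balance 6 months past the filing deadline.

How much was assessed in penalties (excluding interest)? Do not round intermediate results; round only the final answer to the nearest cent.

€5,568.78

Failure-to-file penalty: 4% × €79,554.00 = €3,182.16
Failure-to-pay penalty = 0.5% × €79,554.00 × 6 mo = €2,386.62
Total penalty = €3,182.16 + €2,386.62 = €5,568.78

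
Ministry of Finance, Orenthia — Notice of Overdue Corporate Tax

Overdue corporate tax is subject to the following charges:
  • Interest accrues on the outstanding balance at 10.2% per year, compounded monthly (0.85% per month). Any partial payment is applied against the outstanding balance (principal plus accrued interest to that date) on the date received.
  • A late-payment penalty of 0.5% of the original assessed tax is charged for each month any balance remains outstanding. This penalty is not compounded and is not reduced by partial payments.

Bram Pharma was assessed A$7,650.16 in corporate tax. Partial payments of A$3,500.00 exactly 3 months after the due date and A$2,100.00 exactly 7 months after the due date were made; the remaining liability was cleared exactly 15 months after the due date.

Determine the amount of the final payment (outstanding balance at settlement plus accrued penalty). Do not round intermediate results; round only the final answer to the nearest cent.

A$3,138.25

Balance at month 3: A$7,650.1600 × (1 + 0.0085)^3 = A$7,846.9020…
After A$3,500.00 payment: A$7,846.9020… − A$3,500.00 = A$4,346.9020…
Balance at month 7: A$4,346.9020… × (1 + 0.0085)^4 = A$4,496.5917…
After A$2,100.00 payment: A$4,496.5917… − A$2,100.00 = A$2,396.5917…
Balance at month 15: A$2,396.5917… × (1 + 0.0085)^8 = A$2,564.4915…
Penalty: 15 × 0.5% × A$7,650.16 = A$573.76…
Final settlement = outstanding balance + penalty = A$2,564.4915… + A$573.76… = A$3,138.25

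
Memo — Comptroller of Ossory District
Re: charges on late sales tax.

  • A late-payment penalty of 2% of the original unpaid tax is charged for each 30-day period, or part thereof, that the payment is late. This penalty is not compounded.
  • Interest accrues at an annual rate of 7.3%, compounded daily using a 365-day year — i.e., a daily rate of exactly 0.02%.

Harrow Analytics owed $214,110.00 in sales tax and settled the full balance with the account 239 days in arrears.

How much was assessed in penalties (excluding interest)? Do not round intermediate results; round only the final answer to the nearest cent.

Penalty periods: ⌈239/30⌉ = 8; penalty = 8 × 2% × $214,110.00 = $34,257.60

$34,257.60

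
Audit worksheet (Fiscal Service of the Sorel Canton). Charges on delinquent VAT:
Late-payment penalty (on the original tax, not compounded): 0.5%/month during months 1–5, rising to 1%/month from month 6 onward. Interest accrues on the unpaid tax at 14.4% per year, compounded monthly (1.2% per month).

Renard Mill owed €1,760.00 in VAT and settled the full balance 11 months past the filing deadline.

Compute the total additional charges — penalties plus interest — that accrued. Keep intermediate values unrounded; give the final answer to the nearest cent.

Penalty, months 1–5: 5 × 0.5% × €1,760.00 = €44.00
Penalty, months 6–11: 6 × 1% × €1,760.00 = €105.60
Interest: €1,760.00 × ((1 + 0.012)^11 − 1) = €1,760.00 × 0.1402121… = €246.7733…
Penalties + interest = €149.6000 + €246.7733… = €396.37

€396.37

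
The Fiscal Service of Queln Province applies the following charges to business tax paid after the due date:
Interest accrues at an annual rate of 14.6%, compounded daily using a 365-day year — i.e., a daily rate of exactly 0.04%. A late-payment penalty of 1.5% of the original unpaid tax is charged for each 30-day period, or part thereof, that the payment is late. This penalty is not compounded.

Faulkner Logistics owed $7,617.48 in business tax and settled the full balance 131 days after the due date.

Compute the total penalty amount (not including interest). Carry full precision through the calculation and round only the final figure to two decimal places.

$571.31

Penalty periods: ⌈131/30⌉ = 5; penalty = 5 × 1.5% × $7,617.48 = $571.31…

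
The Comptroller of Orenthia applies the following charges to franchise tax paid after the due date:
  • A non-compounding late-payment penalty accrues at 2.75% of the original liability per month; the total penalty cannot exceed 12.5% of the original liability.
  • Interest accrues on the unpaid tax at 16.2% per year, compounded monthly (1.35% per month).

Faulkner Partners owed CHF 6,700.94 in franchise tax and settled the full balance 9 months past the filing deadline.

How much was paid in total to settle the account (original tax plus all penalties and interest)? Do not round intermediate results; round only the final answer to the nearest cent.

Penalty (uncapped): 9 × 2.75% × CHF 6,700.94 = CHF 1,658.48…; cap = 12.5% × CHF 6,700.94 = CHF 837.62… → penalty = CHF 837.62…
Interest: CHF 6,700.94 × ((1 + 0.0135)^9 − 1) = CHF 6,700.94 × 0.1282719… = CHF 859.5424…
Total = CHF 6,700.94 + CHF 837.6175 + CHF 859.5424… = CHF 8,398.10

CHF 8,398.10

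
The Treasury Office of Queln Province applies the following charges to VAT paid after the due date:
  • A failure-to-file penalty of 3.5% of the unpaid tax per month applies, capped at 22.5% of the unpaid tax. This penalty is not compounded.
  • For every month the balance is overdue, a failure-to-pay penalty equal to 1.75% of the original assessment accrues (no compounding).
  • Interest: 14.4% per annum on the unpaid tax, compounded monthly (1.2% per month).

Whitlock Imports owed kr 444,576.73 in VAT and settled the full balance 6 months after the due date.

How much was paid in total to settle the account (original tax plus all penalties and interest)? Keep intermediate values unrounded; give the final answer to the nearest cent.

Failure-to-file: 6 × 3.5% × kr 444,576.73 = kr 93,361.11… (under the 22.5% cap)
Failure-to-pay penalty = 1.75% × kr 444,576.73 × 6 mo = kr 46,680.56…
Interest: kr 444,576.73 × ((1 + 0.012)^6 − 1) = kr 444,576.73 × 0.0741949… = kr 32,985.3138…
Total = kr 444,576.73 + kr 140,041.6700… + kr 32,985.3138… = kr 617,603.71

kr 617,603.71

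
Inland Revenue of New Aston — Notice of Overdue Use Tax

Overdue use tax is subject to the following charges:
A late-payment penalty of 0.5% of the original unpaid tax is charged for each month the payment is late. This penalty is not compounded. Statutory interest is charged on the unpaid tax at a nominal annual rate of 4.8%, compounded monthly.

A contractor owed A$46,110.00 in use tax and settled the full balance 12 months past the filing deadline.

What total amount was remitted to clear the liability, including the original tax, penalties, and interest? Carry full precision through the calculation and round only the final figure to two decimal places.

A$51,139.23

Late-payment penalty: 12 × 0.5% × A$46,110.00 = A$2,766.60
Interest (4.8%/yr ÷ 12 = 0.4%/month): A$46,110.00 × ((1 + 0.004)^12 − 1) = A$2,262.6273…
Total = A$46,110.00 + A$2,766.6000 + A$2,262.6273… = A$51,139.23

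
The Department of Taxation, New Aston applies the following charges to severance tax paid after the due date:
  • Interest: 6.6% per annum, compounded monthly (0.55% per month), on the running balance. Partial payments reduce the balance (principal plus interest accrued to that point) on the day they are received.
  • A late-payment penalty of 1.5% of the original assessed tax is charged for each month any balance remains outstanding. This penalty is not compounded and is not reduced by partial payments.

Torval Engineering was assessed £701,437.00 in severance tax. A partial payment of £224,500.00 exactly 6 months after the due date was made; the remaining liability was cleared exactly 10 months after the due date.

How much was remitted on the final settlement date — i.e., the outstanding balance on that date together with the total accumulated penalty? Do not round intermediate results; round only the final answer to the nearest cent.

£616,720.66

Balance at month 6: £701,437.0000 × (1 + 0.0055)^6 = £724,905.0417…
After £224,500.00 payment: £724,905.0417… − £224,500.00 = £500,405.0417…
Balance at month 10: £500,405.0417… × (1 + 0.0055)^4 = £511,505.1096…
Penalty: 10 × 1.5% × £701,437.00 = £105,215.55
Final settlement = outstanding balance + penalty = £511,505.1096… + £105,215.55 = £616,720.66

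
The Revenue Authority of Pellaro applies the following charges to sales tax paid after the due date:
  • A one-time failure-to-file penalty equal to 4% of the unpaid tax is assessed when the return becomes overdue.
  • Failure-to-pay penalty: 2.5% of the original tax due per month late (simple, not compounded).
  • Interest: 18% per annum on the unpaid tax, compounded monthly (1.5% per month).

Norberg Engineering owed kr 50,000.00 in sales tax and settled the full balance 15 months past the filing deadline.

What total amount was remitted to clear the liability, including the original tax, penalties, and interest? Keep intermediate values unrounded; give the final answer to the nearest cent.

Failure-to-file penalty: 4% × kr 50,000.00 = kr 2,000.00
Failure-to-pay penalty = 2.5% × kr 50,000.00 × 15 mo = kr 18,750.00
Interest: kr 50,000.00 × ((1 + 0.015)^15 − 1) = kr 50,000.00 × 0.2502321… = kr 12,511.6033…
Total = kr 50,000.00 + kr 20,750.0000 + kr 12,511.6033… = kr 83,261.60

kr 83,261.60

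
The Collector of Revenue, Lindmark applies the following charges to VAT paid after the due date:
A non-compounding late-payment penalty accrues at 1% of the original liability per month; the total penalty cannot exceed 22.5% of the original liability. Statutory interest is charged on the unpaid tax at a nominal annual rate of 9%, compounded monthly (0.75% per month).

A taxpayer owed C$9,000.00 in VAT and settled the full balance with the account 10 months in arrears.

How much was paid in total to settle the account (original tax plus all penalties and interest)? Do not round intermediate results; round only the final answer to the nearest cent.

Penalty: 10 × 1% × C$9,000.00 = C$900.00 (below the 22.5% cap of C$2,025.00)
Interest: C$9,000.00 × ((1 + 0.0075)^10 − 1) = C$9,000.00 × 0.0775825… = C$698.2429…
Total = C$9,000.00 + C$900.0000 + C$698.2429… = C$10,598.24

C$10,598.24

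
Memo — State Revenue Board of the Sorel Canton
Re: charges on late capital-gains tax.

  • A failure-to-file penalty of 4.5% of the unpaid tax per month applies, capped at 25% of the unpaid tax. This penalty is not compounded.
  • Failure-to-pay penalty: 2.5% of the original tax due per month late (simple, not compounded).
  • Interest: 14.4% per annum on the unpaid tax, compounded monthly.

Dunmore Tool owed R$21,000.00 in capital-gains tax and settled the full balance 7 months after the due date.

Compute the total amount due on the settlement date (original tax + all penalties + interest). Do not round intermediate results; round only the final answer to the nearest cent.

R$31,753.79

Failure-to-file: 7 × 4.5% × R$21,000.00 = R$6,615.00, capped at 25% × R$21,000.00 = R$5,250.00
Failure-to-pay penalty = 2.5% × R$21,000.00 × 7 mo = R$3,675.00
Interest (14.4%/yr ÷ 12 = 1.2%/month): R$21,000.00 × ((1 + 0.012)^7 − 1) = R$1,828.7894…
Total = R$21,000.00 + R$8,925.0000 + R$1,828.7894… = R$31,753.79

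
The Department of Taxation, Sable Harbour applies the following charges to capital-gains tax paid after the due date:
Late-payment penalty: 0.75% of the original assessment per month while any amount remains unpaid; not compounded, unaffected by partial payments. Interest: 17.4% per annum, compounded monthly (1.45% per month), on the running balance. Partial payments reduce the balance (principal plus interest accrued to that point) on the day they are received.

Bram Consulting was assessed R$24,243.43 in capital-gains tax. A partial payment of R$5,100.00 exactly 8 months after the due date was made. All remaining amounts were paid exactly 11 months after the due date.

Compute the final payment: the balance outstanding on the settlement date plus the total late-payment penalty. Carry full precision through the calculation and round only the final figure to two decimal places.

Balance at month 8: R$24,243.4300 × (1 + 0.0145)^8 = R$27,202.6038…
After R$5,100.00 payment: R$27,202.6038… − R$5,100.00 = R$22,102.6038…
Balance at month 11: R$22,102.6038… × (1 + 0.0145)^3 = R$23,078.0756…
Penalty: 11 × 0.75% × R$24,243.43 = R$2,000.08…
Final settlement = outstanding balance + penalty = R$23,078.0756… + R$2,000.08… = R$25,078.16

R$25,078.16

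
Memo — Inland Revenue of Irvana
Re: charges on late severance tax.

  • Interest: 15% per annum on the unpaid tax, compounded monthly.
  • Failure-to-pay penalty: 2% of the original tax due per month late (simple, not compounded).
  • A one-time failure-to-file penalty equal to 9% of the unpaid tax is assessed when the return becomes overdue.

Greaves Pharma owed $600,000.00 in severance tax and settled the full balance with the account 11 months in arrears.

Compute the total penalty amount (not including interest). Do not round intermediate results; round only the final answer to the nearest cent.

Failure-to-file penalty: 9% × $600,000.00 = $54,000.00
Failure-to-pay penalty: 11 × 2% × $600,000.00 = $132,000.00
Total penalty = $54,000.00 + $132,000.00 = $186,000.00

$186,000.00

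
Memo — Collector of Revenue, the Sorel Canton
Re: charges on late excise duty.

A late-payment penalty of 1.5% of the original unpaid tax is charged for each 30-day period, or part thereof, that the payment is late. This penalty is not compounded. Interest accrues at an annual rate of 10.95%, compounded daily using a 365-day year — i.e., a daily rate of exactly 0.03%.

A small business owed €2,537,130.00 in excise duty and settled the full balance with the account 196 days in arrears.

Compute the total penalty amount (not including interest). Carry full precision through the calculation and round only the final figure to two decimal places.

€266,398.65

Penalty periods: ⌈196/30⌉ = 7; penalty = 7 × 1.5% × €2,537,130.00 = €266,398.65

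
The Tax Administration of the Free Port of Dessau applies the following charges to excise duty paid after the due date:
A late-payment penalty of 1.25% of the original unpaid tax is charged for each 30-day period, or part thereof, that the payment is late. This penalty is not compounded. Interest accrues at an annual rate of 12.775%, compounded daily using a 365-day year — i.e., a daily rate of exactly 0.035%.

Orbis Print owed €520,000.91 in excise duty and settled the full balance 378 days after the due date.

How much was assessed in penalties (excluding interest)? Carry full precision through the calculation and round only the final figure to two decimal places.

€84,500.15

Penalty periods: ⌈378/30⌉ = 13; penalty = 13 × 1.25% × €520,000.91 = €84,500.15…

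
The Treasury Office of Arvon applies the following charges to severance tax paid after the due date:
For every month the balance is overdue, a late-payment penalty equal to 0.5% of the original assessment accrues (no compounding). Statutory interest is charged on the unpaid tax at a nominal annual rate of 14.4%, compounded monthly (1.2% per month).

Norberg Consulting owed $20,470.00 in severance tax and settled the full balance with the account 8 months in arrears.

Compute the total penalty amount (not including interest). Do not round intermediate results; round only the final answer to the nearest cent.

$818.80

Late-payment penalty = 0.5% × $20,470.00 × 8 mo = $818.80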